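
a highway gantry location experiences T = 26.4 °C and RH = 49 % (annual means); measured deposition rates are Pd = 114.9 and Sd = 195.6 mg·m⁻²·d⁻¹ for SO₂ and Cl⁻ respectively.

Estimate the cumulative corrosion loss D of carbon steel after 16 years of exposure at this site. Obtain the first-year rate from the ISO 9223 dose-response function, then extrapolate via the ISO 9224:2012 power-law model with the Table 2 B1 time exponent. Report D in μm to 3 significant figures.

carbon steel: f(T) = -0.054·(T−10) [T>10 °C] = -0.8856
  sulphur-dioxide contribution → 22.93 μm/a
  chloride contribution → 38.92 μm/a
  total first-year rate 61.84 μm/a
Long-term exponent b (ISO 9224 Table 2, B1) = 0.523
  D(16) = 61.84 × 16^0.523 = 61.84 × 4.263 = 263.7 μm

D(16) = 264 μm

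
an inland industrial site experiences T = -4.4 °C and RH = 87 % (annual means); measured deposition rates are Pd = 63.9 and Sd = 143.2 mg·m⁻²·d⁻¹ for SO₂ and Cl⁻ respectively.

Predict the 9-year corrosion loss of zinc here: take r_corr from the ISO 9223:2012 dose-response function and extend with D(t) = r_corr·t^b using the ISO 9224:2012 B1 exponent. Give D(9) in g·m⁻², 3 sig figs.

D(9) = 126 g·m⁻²

zinc: f(T) = +0.038·(T−10) [T≤10 °C] = -0.5472
  sulphur-dioxide contribution → 2.543 μm/a
  chloride contribution → 0.409 μm/a
  total first-year rate 2.952 μm/a
Long-term exponent b (ISO 9224 Table 2, B1) = 0.813
  D(9) = 2.952 × 9^0.813 = 2.952 × 5.968 = 17.62 μm
  Mass loss = 17.62 μm × 7.14 g/cm³ = 125.8 g·m⁻²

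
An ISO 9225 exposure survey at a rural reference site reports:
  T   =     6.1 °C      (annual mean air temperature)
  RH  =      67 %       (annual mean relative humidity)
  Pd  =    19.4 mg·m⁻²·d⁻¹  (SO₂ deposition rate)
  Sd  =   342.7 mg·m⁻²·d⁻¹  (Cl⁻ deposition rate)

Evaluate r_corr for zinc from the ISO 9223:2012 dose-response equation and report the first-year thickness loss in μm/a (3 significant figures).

r_corr = 2.29 μm/a

zinc: temperature factor f = +0.038·(-3.9) = -0.1482
  sulphur-dioxide contribution → 0.894 μm/a
  chloride contribution → 1.399 μm/a
  ⇒ r_corr(zinc) = 2.293 μm/a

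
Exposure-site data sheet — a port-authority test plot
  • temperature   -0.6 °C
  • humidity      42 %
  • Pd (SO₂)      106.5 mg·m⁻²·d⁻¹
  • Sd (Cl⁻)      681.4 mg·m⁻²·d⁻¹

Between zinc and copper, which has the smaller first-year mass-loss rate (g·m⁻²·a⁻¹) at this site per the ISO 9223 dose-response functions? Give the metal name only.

copper

zinc: f(T) = +0.038·(T−10) [T≤10 °C] = -0.4028
  sulphur-dioxide contribution → 0.4642 μm/a
  chloride contribution → 0.9591 μm/a
  total first-year rate 1.423 μm/a
  mass loss = 1.423 μm/a × 7.14 g/cm³ = 10.16 g·m⁻²·a⁻¹
copper: T≤10 °C ⇒ hinge +0.126·(-0.6−10) = -1.3356
  sulphur-dioxide contribution → 0.05591 μm/a
  chloride contribution → 0.2628 μm/a
  ⇒ r_corr(copper) = 0.3187 μm/a
  mass loss = 0.3187 μm/a × 8.96 g/cm³ = 2.856 g·m⁻²·a⁻¹
Ordering by g·m⁻²·a⁻¹: zinc (10.2) > copper (2.86)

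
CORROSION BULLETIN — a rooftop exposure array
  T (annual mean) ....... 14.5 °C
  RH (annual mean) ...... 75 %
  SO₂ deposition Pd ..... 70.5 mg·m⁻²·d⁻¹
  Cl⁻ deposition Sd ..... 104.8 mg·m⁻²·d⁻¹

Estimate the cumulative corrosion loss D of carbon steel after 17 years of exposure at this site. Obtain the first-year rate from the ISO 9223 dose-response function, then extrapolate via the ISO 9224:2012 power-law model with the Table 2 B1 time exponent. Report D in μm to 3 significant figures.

D(17) = 421 μm

carbon steel: temperature factor f = -0.054·(4.5) = -0.2430
  Pd branch = 1.77·Pd^0.52·e^(0.02·RH+f) = 56.88 μm/a
  Sd branch = 0.102·Sd^0.62·e^(0.033·RH+0.04·T) = 38.73 μm/a
  r_corr = 56.88 + 38.73 = 95.6 μm/a
Power-law: D(17) = r_corr · 17^0.523
  D(17) = 95.6 × 17^0.523 = 95.6 × 4.401 = 420.7 μm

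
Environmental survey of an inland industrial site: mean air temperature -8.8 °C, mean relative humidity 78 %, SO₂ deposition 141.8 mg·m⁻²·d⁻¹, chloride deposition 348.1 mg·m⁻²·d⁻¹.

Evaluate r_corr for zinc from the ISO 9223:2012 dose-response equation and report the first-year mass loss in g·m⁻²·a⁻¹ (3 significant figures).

zinc: temperature factor f = +0.038·(-18.8) = -0.7144
  Pd branch = 0.0129·Pd^0.44·e^(0.046·RH+f) = 2.02 μm/a
  Sd branch = 0.0175·Sd^0.57·e^(0.008·RH+0.085·T) = 0.4345 μm/a
  sum: 2.02 + 0.4345 → r_corr = 2.454 μm/a
Convert to mass loss: 2.454 μm/a × 7.14 g/cm³ = 17.52 g·m⁻²·a⁻¹

r_corr = 17.5 g·m⁻²·a⁻¹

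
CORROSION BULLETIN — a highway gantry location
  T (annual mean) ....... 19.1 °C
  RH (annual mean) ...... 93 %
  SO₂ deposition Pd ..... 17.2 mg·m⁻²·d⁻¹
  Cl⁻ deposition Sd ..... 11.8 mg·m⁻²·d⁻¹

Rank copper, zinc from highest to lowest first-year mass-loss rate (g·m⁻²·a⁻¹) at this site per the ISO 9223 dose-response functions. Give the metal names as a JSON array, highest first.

["copper", "zinc"]

copper: T>10 °C ⇒ hinge -0.080·(19.1−10) = -0.7280
  Pd branch = 0.0053·Pd^0.26·e^(0.059·RH+f) = 1.295 μm/a
  Sd branch = 0.01025·Sd^0.27·e^(0.036·RH+0.049·T) = 1.447 μm/a
  r_corr = 1.295 + 1.447 = 2.743 μm/a
  mass loss = 2.743 μm/a × 8.96 g/cm³ = 24.57 g·m⁻²·a⁻¹
zinc: T>10 °C ⇒ hinge -0.071·(19.1−10) = -0.6461
  SO₂ term: 0.0129·17.2^0.44·exp(0.046·93-0.6461) = 1.704
  Sd branch = 0.0175·Sd^0.57·e^(0.008·RH+0.085·T) = 0.7624 μm/a
  sum: 1.704 + 0.7624 → r_corr = 2.467 μm/a
  mass loss = 2.467 μm/a × 7.14 g/cm³ = 17.61 g·m⁻²·a⁻¹
Ordering by g·m⁻²·a⁻¹: copper (24.6) > zinc (17.6)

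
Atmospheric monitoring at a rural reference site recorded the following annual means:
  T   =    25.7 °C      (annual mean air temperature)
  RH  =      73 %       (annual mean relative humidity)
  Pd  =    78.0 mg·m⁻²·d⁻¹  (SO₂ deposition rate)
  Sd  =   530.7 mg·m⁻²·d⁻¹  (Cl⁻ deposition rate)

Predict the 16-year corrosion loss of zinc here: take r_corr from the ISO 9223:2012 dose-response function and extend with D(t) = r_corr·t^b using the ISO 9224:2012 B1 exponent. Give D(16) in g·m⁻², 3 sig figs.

zinc: temperature factor f = -0.071·(15.7) = -1.1147
  sulphur-dioxide contribution → 0.8267 μm/a
  chloride contribution → 9.967 μm/a
  ⇒ r_corr(zinc) = 10.79 μm/a
Power-law: D(16) = r_corr · 16^0.813
  D(16) = 10.79 × 16^0.813 = 10.79 × 9.527 = 102.8 μm
  Mass loss = 102.8 μm × 7.14 g/cm³ = 734.2 g·m⁻²

D(16) = 734 g·m⁻²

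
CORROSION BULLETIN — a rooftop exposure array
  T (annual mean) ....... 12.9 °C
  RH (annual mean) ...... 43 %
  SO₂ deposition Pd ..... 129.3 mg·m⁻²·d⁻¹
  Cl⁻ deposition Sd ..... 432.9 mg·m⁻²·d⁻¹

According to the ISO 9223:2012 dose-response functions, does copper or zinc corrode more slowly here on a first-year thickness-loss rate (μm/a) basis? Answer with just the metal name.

copper

copper: temperature factor f = -0.080·(2.9) = -0.2320
  Pd branch = 0.0053·Pd^0.26·e^(0.059·RH+f) = 0.1881 μm/a
  Cl⁻ term: 0.01025·432.9^0.27·exp(0.036·43+0.049·12.9) = 0.467
  r_corr = 0.1881 + 0.467 = 0.6551 μm/a
zinc: T>10 °C ⇒ hinge -0.071·(12.9−10) = -0.2059
  SO₂ term: 0.0129·129.3^0.44·exp(0.046·43-0.2059) = 0.6446
  Sd branch = 0.0175·Sd^0.57·e^(0.008·RH+0.085·T) = 2.352 μm/a
  sum: 0.6446 + 2.352 → r_corr = 2.996 μm/a
Ordering by μm/a: zinc (3) > copper (0.655)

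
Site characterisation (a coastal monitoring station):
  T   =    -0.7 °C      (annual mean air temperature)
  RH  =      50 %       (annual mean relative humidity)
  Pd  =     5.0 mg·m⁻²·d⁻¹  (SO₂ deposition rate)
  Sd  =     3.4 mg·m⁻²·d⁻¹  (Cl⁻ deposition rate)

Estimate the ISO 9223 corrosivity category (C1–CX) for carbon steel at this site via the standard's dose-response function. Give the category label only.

C2

carbon steel: f(T) = +0.150·(T−10) [T≤10 °C] = -1.6050
  sulphur-dioxide contribution → 2.232 μm/a
  chloride contribution → 1.103 μm/a
  ⇒ r_corr(carbon steel) = 3.335 μm/a
Category bounds: 1.3…25 μm/a bracket r_corr ⇒ C2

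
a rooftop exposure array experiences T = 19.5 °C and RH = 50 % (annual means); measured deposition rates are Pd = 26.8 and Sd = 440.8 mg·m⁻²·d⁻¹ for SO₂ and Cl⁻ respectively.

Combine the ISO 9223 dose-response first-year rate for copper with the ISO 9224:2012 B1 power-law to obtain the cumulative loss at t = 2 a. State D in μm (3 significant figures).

copper: temperature factor f = -0.080·(9.5) = -0.7600
  SO₂ term: 0.0053·26.8^0.26·exp(0.059·50-0.7600) = 0.1114
  Sd branch = 0.01025·Sd^0.27·e^(0.036·RH+0.049·T) = 0.8344 μm/a
  sum: 0.1114 + 0.8344 → r_corr = 0.9457 μm/a
Power-law: D(2) = r_corr · 2^0.667
  D(2) = 0.9457 × 2^0.667 = 0.9457 × 1.588 = 1.502 μm

D(2) = 1.50 μm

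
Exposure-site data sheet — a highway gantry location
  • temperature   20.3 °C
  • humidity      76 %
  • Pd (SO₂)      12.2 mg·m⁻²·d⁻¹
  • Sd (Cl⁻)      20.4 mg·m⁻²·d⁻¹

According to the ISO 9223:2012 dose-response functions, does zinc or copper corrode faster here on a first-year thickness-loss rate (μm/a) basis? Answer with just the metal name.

zinc: f(T) = -0.071·(T−10) [T>10 °C] = -0.7313
  sulphur-dioxide contribution → 0.6156 μm/a
  chloride contribution → 1.007 μm/a
  total first-year rate 1.622 μm/a
copper: f(T) = -0.080·(T−10) [T>10 °C] = -0.8240
  sulphur-dioxide contribution → 0.3947 μm/a
  chloride contribution → 0.965 μm/a
  ⇒ r_corr(copper) = 1.36 μm/a
Ordering by μm/a: zinc (1.62) > copper (1.36)

zinc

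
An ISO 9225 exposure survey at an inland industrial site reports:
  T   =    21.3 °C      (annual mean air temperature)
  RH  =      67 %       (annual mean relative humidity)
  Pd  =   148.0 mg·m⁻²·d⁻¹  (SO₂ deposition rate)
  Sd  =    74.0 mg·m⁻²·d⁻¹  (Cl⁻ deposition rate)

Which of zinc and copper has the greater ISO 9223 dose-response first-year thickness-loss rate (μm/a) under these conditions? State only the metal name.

zinc: T>10 °C ⇒ hinge -0.071·(21.3−10) = -0.8023
  Pd branch = 0.0129·Pd^0.44·e^(0.046·RH+f) = 1.136 μm/a
  Sd branch = 0.0175·Sd^0.57·e^(0.008·RH+0.085·T) = 2.126 μm/a
  sum: 1.136 + 2.126 → r_corr = 3.263 μm/a
copper: f(T) = -0.080·(T−10) [T>10 °C] = -0.9040
  SO₂ term: 0.0053·148.0^0.26·exp(0.059·67-0.9040) = 0.4099
  Sd branch = 0.01025·Sd^0.27·e^(0.036·RH+0.049·T) = 1.038 μm/a
  sum: 0.4099 + 1.038 → r_corr = 1.448 μm/a
Ordering by μm/a: zinc (3.26) > copper (1.45)

zinc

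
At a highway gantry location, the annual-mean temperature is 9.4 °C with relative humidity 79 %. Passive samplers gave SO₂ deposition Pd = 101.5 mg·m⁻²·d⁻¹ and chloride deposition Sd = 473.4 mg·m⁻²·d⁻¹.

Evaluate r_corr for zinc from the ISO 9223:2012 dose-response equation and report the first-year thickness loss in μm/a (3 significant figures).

r_corr = 6.10 μm/a

zinc: T≤10 °C ⇒ hinge +0.038·(9.4−10) = -0.0228
  SO₂ term: 0.0129·101.5^0.44·exp(0.046·79-0.0228) = 3.646
  Sd branch = 0.0175·Sd^0.57·e^(0.008·RH+0.085·T) = 2.451 μm/a
  r_corr = 3.646 + 2.451 = 6.097 μm/a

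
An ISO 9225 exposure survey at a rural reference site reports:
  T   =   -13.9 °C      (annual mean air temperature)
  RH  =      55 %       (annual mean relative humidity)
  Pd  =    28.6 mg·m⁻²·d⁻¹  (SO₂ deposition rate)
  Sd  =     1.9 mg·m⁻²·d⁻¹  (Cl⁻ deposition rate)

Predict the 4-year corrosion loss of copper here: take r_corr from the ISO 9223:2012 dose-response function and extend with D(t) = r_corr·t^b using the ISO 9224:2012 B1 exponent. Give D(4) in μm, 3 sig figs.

copper: f(T) = +0.126·(T−10) [T≤10 °C] = -3.0114
  SO₂ term: 0.0053·28.6^0.26·exp(0.059·55-3.0114) = 0.01601
  Sd branch = 0.01025·Sd^0.27·e^(0.036·RH+0.049·T) = 0.04468 μm/a
  sum: 0.01601 + 0.04468 → r_corr = 0.06069 μm/a
ISO 9224: D(t) = r_corr · t^b with b = 0.667 (copper, B1)
  D(4) = 0.06069 × 4^0.667 = 0.06069 × 2.521 = 0.153 μm

D(4) = 0.153 μm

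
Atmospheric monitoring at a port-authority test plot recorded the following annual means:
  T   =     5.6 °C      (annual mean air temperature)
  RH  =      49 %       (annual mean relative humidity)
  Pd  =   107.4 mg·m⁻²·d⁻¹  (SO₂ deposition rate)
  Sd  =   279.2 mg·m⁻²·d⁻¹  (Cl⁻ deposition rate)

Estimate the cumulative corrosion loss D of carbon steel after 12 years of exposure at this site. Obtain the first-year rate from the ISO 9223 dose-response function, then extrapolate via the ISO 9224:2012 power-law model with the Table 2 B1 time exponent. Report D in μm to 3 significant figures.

D(12) = 179 μm

carbon steel: temperature factor f = +0.150·(-4.4) = -0.6600
  Pd branch = 1.77·Pd^0.52·e^(0.02·RH+f) = 27.74 μm/a
  Cl⁻ term: 0.102·279.2^0.62·exp(0.033·49+0.04·5.6) = 21.12
  sum: 27.74 + 21.12 → r_corr = 48.85 μm/a
Power-law: D(12) = r_corr · 12^0.523
  D(12) = 48.85 × 12^0.523 = 48.85 × 3.668 = 179.2 μm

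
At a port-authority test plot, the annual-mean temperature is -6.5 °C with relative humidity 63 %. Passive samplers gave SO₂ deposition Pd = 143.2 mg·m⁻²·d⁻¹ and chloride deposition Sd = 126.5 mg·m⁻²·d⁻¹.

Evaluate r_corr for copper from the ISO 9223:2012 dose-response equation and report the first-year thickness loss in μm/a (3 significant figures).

copper: f(T) = +0.126·(T−10) [T≤10 °C] = -2.0790
  SO₂ term: 0.0053·143.2^0.26·exp(0.059·63-2.0790) = 0.09913
  Cl⁻ term: 0.01025·126.5^0.27·exp(0.036·63+0.049·-6.5) = 0.266
  sum: 0.09913 + 0.266 → r_corr = 0.3652 μm/a

r_corr = 0.365 μm/a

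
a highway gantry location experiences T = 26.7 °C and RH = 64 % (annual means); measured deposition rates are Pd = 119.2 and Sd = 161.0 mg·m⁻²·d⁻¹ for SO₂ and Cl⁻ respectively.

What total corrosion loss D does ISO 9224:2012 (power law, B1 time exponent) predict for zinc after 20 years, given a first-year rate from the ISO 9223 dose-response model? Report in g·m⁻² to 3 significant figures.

D(20) = 467 g·m⁻²

zinc: T>10 °C ⇒ hinge -0.071·(26.7−10) = -1.1857
  sulphur-dioxide contribution → 0.6134 μm/a
  chloride contribution → 5.116 μm/a
  total first-year rate 5.729 μm/a
Long-term exponent b (ISO 9224 Table 2, B1) = 0.813
  D(20) = 5.729 × 20^0.813 = 5.729 × 11.42 = 65.44 μm
  Mass loss = 65.44 μm × 7.14 g/cm³ = 467.2 g·m⁻²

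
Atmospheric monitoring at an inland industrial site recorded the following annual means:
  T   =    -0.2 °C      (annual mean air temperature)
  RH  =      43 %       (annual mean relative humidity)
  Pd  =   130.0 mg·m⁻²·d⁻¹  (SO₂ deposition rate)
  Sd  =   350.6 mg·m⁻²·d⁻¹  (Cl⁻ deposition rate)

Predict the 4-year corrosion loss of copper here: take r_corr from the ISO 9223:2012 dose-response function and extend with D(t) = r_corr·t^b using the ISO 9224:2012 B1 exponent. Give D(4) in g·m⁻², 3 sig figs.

D(4) = 6.73 g·m⁻²

copper: T≤10 °C ⇒ hinge +0.126·(-0.2−10) = -1.2852
  SO₂ term: 0.0053·130.0^0.26·exp(0.059·43-1.2852) = 0.0657
  Sd branch = 0.01025·Sd^0.27·e^(0.036·RH+0.049·T) = 0.2322 μm/a
  sum: 0.0657 + 0.2322 → r_corr = 0.2979 μm/a
Long-term exponent b (ISO 9224 Table 2, B1) = 0.667
  D(4) = 0.2979 × 4^0.667 = 0.2979 × 2.521 = 0.751 μm
  Mass loss = 0.751 μm × 8.96 g/cm³ = 6.729 g·m⁻²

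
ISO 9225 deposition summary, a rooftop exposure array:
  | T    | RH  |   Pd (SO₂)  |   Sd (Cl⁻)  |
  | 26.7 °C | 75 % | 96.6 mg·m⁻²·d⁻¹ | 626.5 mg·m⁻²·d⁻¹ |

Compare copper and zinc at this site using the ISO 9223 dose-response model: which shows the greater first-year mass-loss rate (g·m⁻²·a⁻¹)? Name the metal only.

copper: temperature factor f = -0.080·(16.7) = -1.3360
  sulphur-dioxide contribution → 0.3819 μm/a
  chloride contribution → 3.211 μm/a
  ⇒ r_corr(copper) = 3.593 μm/a
  mass loss = 3.593 μm/a × 8.96 g/cm³ = 32.19 g·m⁻²·a⁻¹
zinc: f(T) = -0.071·(T−10) [T>10 °C] = -1.1857
  sulphur-dioxide contribution → 0.9276 μm/a
  chloride contribution → 12.12 μm/a
  total first-year rate 13.05 μm/a
  mass loss = 13.05 μm/a × 7.14 g/cm³ = 93.16 g·m⁻²·a⁻¹
Ordering by g·m⁻²·a⁻¹: zinc (93.2) > copper (32.2)

zinc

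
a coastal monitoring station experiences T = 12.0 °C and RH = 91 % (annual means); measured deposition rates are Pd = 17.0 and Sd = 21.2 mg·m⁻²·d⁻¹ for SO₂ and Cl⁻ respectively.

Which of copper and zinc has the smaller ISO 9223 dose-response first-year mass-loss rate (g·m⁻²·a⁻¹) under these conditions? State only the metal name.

copper: temperature factor f = -0.080·(2.0) = -0.1600
  SO₂ term: 0.0053·17.0^0.26·exp(0.059·91-0.1600) = 2.025
  Sd branch = 0.01025·Sd^0.27·e^(0.036·RH+0.049·T) = 1.114 μm/a
  sum: 2.025 + 1.114 → r_corr = 3.139 μm/a
  mass loss = 3.139 μm/a × 8.96 g/cm³ = 28.13 g·m⁻²·a⁻¹
zinc: temperature factor f = -0.071·(2.0) = -0.1420
  SO₂ term: 0.0129·17.0^0.44·exp(0.046·91-0.1420) = 2.56
  Cl⁻ term: 0.0175·21.2^0.57·exp(0.008·91+0.085·12.0) = 0.5731
  r_corr = 2.56 + 0.5731 = 3.133 μm/a
  mass loss = 3.133 μm/a × 7.14 g/cm³ = 22.37 g·m⁻²·a⁻¹
Ordering by g·m⁻²·a⁻¹: copper (28.1) > zinc (22.4)

zinc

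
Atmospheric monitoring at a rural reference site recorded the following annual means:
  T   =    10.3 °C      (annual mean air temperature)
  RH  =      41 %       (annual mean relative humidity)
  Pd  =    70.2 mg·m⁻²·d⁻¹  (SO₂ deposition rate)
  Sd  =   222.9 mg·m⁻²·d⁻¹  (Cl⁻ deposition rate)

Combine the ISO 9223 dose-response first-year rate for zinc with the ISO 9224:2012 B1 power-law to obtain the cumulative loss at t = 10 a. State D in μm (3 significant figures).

zinc: temperature factor f = -0.071·(0.3) = -0.0213
  Pd branch = 0.0129·Pd^0.44·e^(0.046·RH+f) = 0.5405 μm/a
  Sd branch = 0.0175·Sd^0.57·e^(0.008·RH+0.085·T) = 1.271 μm/a
  r_corr = 0.5405 + 1.271 = 1.811 μm/a
Power-law: D(10) = r_corr · 10^0.813
  D(10) = 1.811 × 10^0.813 = 1.811 × 6.501 = 11.78 μm

D(10) = 11.8 μm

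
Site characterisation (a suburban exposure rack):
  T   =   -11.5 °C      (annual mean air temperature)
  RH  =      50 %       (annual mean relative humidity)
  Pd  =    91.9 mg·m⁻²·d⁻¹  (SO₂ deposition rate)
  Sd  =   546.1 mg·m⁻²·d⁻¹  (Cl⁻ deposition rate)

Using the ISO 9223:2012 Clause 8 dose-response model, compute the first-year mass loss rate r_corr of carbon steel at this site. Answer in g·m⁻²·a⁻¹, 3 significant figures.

carbon steel: T≤10 °C ⇒ hinge +0.150·(-11.5−10) = -3.2250
  SO₂ term: 1.77·91.9^0.52·exp(0.02·50-3.2250) = 2.007
  Cl⁻ term: 0.102·546.1^0.62·exp(0.033·50+0.04·-11.5) = 16.69
  r_corr = 2.007 + 16.69 = 18.7 μm/a
Convert to mass loss: 18.7 μm/a × 7.85 g/cm³ = 146.8 g·m⁻²·a⁻¹

r_corr = 147 g·m⁻²·a⁻¹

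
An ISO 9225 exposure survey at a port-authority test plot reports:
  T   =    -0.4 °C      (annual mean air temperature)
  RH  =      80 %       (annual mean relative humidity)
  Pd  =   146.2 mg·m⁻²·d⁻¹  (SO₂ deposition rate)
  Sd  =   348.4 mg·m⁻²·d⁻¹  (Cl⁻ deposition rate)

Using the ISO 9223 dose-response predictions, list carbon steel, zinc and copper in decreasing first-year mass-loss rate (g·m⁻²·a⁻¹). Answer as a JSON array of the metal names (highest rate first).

["carbon steel", "zinc", "copper"]

carbon steel: temperature factor f = +0.150·(-10.4) = -1.5600
  SO₂ term: 1.77·146.2^0.52·exp(0.02·80-1.5600) = 24.61
  Sd branch = 0.102·Sd^0.62·e^(0.033·RH+0.04·T) = 53 μm/a
  r_corr = 24.61 + 53 = 77.61 μm/a
  mass loss = 77.61 μm/a × 7.85 g/cm³ = 609.2 g·m⁻²·a⁻¹
zinc: temperature factor f = +0.038·(-10.4) = -0.3952
  Pd branch = 0.0129·Pd^0.44·e^(0.046·RH+f) = 3.088 μm/a
  Sd branch = 0.0175·Sd^0.57·e^(0.008·RH+0.085·T) = 0.902 μm/a
  r_corr = 3.088 + 0.902 = 3.99 μm/a
  mass loss = 3.99 μm/a × 7.14 g/cm³ = 28.49 g·m⁻²·a⁻¹
copper: f(T) = +0.126·(T−10) [T≤10 °C] = -1.3104
  SO₂ term: 0.0053·146.2^0.26·exp(0.059·80-1.3104) = 0.586
  Sd branch = 0.01025·Sd^0.27·e^(0.036·RH+0.049·T) = 0.8696 μm/a
  r_corr = 0.586 + 0.8696 = 1.456 μm/a
  mass loss = 1.456 μm/a × 8.96 g/cm³ = 13.04 g·m⁻²·a⁻¹
Ordering by g·m⁻²·a⁻¹: carbon steel (609) > zinc (28.5) > copper (13)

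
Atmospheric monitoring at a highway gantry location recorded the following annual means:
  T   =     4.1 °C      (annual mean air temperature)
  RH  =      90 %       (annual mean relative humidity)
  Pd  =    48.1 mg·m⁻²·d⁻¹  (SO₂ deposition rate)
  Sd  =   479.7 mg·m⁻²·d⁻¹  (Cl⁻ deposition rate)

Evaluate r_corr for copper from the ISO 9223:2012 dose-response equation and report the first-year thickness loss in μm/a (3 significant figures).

copper: T≤10 °C ⇒ hinge +0.126·(4.1−10) = -0.7434
  sulphur-dioxide contribution → 1.396 μm/a
  chloride contribution → 1.694 μm/a
  total first-year rate 3.09 μm/a

r_corr = 3.09 μm/a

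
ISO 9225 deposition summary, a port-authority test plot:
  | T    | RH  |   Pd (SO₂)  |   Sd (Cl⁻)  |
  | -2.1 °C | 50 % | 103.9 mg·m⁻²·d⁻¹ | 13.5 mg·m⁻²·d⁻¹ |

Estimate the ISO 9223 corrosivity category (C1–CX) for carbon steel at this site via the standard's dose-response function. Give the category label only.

C2

carbon steel: temperature factor f = +0.150·(-12.1) = -1.8150
  SO₂ term: 1.77·103.9^0.52·exp(0.02·50-1.8150) = 8.763
  Cl⁻ term: 0.102·13.5^0.62·exp(0.033·50+0.04·-2.1) = 2.452
  sum: 8.763 + 2.452 → r_corr = 11.22 μm/a
Category bounds: 1.3…25 μm/a bracket r_corr ⇒ C2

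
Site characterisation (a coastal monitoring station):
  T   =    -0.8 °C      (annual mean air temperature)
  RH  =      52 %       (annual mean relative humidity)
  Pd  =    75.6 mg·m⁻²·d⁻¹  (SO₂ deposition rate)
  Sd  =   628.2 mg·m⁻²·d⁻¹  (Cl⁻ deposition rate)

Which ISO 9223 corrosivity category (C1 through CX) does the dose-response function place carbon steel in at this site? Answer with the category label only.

carbon steel: f(T) = +0.150·(T−10) [T≤10 °C] = -1.6200
  sulphur-dioxide contribution → 9.395 μm/a
  chloride contribution → 29.84 μm/a
  total first-year rate 39.23 μm/a
ISO 9223 Table 2 (carbon steel): 25 < 39.2 ≤ 50 μm/a ⇒ C3

C3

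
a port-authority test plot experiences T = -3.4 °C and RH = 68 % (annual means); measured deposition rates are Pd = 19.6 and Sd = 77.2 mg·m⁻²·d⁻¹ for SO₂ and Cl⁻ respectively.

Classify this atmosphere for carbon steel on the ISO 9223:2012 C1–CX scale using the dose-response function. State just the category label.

carbon steel: f(T) = +0.150·(T−10) [T≤10 °C] = -2.0100
  sulphur-dioxide contribution → 4.342 μm/a
  chloride contribution → 12.43 μm/a
  ⇒ r_corr(carbon steel) = 16.77 μm/a
Category bounds: 1.3…25 μm/a bracket r_corr ⇒ C2

C2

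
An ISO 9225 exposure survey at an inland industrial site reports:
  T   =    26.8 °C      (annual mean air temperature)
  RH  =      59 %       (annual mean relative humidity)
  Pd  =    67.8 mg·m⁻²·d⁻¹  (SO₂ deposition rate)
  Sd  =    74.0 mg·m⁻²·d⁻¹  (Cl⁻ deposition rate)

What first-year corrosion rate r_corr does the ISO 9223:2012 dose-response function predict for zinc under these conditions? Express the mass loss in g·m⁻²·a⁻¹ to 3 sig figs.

zinc: T>10 °C ⇒ hinge -0.071·(26.8−10) = -1.1928
  Pd branch = 0.0129·Pd^0.44·e^(0.046·RH+f) = 0.3776 μm/a
  Cl⁻ term: 0.0175·74.0^0.57·exp(0.008·59+0.085·26.8) = 3.183
  sum: 0.3776 + 3.183 → r_corr = 3.56 μm/a
Convert to mass loss: 3.56 μm/a × 7.14 g/cm³ = 25.42 g·m⁻²·a⁻¹

r_corr = 25.4 g·m⁻²·a⁻¹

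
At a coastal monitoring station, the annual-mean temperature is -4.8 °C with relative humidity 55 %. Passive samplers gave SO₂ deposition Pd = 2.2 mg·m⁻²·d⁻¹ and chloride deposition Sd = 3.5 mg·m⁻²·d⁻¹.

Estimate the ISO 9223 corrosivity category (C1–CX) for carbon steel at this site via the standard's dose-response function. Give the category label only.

carbon steel: f(T) = +0.150·(T−10) [T≤10 °C] = -2.2200
  SO₂ term: 1.77·2.2^0.52·exp(0.02·55-2.2200) = 0.8702
  Sd branch = 0.102·Sd^0.62·e^(0.033·RH+0.04·T) = 1.124 μm/a
  r_corr = 0.8702 + 1.124 = 1.994 μm/a
ISO 9223 Table 2 (carbon steel): 1.3 < 1.99 ≤ 25 μm/a ⇒ C2

C2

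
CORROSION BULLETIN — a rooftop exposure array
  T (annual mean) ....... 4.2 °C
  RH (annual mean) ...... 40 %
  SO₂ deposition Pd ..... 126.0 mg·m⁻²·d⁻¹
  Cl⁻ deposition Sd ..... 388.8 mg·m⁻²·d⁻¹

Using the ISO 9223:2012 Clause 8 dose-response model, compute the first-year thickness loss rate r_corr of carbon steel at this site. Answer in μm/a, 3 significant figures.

r_corr = 38.6 μm/a

carbon steel: f(T) = +0.150·(T−10) [T≤10 °C] = -0.8700
  sulphur-dioxide contribution → 20.41 μm/a
  chloride contribution → 18.22 μm/a
  total first-year rate 38.62 μm/a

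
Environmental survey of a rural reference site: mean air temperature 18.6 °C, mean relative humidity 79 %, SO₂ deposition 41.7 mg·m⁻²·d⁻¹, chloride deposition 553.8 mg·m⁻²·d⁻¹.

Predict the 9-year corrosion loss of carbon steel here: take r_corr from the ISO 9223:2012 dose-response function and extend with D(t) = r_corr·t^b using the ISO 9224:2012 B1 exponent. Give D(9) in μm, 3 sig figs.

D(9) = 580 μm

carbon steel: T>10 °C ⇒ hinge -0.054·(18.6−10) = -0.4644
  Pd branch = 1.77·Pd^0.52·e^(0.02·RH+f) = 37.58 μm/a
  Sd branch = 0.102·Sd^0.62·e^(0.033·RH+0.04·T) = 146.2 μm/a
  sum: 37.58 + 146.2 → r_corr = 183.7 μm/a
Long-term exponent b (ISO 9224 Table 2, B1) = 0.523
  D(9) = 183.7 × 9^0.523 = 183.7 × 3.156 = 579.8 μm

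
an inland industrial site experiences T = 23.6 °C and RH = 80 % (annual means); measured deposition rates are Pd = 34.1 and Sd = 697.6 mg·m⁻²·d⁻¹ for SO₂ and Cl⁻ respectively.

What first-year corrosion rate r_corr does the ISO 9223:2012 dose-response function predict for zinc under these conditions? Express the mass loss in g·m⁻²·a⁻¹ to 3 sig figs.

zinc: f(T) = -0.071·(T−10) [T>10 °C] = -0.9656
  sulphur-dioxide contribution → 0.9201 μm/a
  chloride contribution → 10.3 μm/a
  total first-year rate 11.22 μm/a
Convert to mass loss: 11.22 μm/a × 7.14 g/cm³ = 80.15 g·m⁻²·a⁻¹

r_corr = 80.1 g·m⁻²·a⁻¹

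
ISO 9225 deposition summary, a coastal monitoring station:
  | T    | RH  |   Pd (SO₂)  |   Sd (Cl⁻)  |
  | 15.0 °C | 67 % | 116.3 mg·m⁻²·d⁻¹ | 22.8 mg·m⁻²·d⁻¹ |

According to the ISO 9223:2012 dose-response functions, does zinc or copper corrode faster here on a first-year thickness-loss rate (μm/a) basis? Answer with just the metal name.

zinc: T>10 °C ⇒ hinge -0.071·(15.0−10) = -0.3550
  Pd branch = 0.0129·Pd^0.44·e^(0.046·RH+f) = 1.599 μm/a
  Sd branch = 0.0175·Sd^0.57·e^(0.008·RH+0.085·T) = 0.6362 μm/a
  sum: 1.599 + 0.6362 → r_corr = 2.235 μm/a
copper: f(T) = -0.080·(T−10) [T>10 °C] = -0.4000
  Pd branch = 0.0053·Pd^0.26·e^(0.059·RH+f) = 0.6373 μm/a
  Cl⁻ term: 0.01025·22.8^0.27·exp(0.036·67+0.049·15.0) = 0.5547
  sum: 0.6373 + 0.5547 → r_corr = 1.192 μm/a
Ordering by μm/a: zinc (2.23) > copper (1.19)

zinc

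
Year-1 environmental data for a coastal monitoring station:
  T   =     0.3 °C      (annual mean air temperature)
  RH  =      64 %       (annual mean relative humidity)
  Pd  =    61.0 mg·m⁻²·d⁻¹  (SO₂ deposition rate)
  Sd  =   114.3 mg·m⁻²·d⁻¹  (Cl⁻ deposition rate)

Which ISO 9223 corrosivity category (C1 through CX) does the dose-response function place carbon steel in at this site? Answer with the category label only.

C3

carbon steel: T≤10 °C ⇒ hinge +0.150·(0.3−10) = -1.4550
  SO₂ term: 1.77·61.0^0.52·exp(0.02·64-1.4550) = 12.6
  Cl⁻ term: 0.102·114.3^0.62·exp(0.033·64+0.04·0.3) = 16.11
  sum: 12.6 + 16.11 → r_corr = 28.71 μm/a
Category bounds: 25…50 μm/a bracket r_corr ⇒ C3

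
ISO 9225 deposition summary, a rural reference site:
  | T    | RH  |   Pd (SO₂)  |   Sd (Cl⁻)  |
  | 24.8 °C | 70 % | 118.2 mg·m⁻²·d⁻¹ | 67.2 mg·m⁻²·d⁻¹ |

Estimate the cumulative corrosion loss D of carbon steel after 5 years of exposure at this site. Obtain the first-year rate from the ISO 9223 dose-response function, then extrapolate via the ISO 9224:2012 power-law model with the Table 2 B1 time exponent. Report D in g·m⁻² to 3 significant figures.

carbon steel: f(T) = -0.054·(T−10) [T>10 °C] = -0.7992
  Pd branch = 1.77·Pd^0.52·e^(0.02·RH+f) = 38.61 μm/a
  Sd branch = 0.102·Sd^0.62·e^(0.033·RH+0.04·T) = 37.64 μm/a
  r_corr = 38.61 + 37.64 = 76.24 μm/a
Power-law: D(5) = r_corr · 5^0.523
  D(5) = 76.24 × 5^0.523 = 76.24 × 2.32 = 176.9 μm
  Mass loss = 176.9 μm × 7.85 g/cm³ = 1389 g·m⁻²

D(5) = 1.39e+03 g·m⁻²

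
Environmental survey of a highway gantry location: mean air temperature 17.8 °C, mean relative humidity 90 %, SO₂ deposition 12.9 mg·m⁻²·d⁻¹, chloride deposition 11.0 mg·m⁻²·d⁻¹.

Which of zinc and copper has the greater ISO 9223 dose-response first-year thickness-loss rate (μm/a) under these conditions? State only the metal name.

zinc: temperature factor f = -0.071·(7.8) = -0.5538
  sulphur-dioxide contribution → 1.435 μm/a
  chloride contribution → 0.6403 μm/a
  ⇒ r_corr(zinc) = 2.075 μm/a
copper: T>10 °C ⇒ hinge -0.080·(17.8−10) = -0.6240
  sulphur-dioxide contribution → 1.117 μm/a
  chloride contribution → 1.196 μm/a
  ⇒ r_corr(copper) = 2.313 μm/a
Ordering by μm/a: copper (2.31) > zinc (2.07)

copper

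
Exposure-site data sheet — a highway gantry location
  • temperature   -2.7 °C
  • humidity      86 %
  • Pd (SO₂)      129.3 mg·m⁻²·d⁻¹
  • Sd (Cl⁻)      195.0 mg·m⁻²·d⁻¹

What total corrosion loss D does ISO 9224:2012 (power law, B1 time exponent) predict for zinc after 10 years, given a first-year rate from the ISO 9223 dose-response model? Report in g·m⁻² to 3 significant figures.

zinc: T≤10 °C ⇒ hinge +0.038·(-2.7−10) = -0.4826
  SO₂ term: 0.0129·129.3^0.44·exp(0.046·86-0.4826) = 3.533
  Cl⁻ term: 0.0175·195.0^0.57·exp(0.008·86+0.085·-2.7) = 0.5591
  r_corr = 3.533 + 0.5591 = 4.092 μm/a
Power-law: D(10) = r_corr · 10^0.813
  D(10) = 4.092 × 10^0.813 = 4.092 × 6.501 = 26.61 μm
  Mass loss = 26.61 μm × 7.14 g/cm³ = 190 g·m⁻²

D(10) = 190 g·m⁻²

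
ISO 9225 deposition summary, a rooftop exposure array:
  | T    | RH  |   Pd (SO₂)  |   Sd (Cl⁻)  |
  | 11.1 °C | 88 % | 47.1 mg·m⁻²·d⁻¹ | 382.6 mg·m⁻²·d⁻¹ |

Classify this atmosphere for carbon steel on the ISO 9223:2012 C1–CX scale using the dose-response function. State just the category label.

carbon steel: temperature factor f = -0.054·(1.1) = -0.0594
  sulphur-dioxide contribution → 71.86 μm/a
  chloride contribution → 115.9 μm/a
  ⇒ r_corr(carbon steel) = 187.7 μm/a
ISO 9223 Table 2 (carbon steel): 80 < 188 ≤ 200 μm/a ⇒ C5

C5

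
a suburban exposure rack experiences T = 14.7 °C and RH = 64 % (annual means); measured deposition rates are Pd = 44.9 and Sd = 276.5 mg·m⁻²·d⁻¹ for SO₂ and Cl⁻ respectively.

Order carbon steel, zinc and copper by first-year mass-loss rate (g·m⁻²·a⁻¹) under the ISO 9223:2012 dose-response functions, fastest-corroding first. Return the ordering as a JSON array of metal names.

["carbon steel", "zinc", "copper"]

carbon steel: temperature factor f = -0.054·(4.7) = -0.2538
  SO₂ term: 1.77·44.9^0.52·exp(0.02·64-0.2538) = 35.71
  Cl⁻ term: 0.102·276.5^0.62·exp(0.033·64+0.04·14.7) = 49.55
  sum: 35.71 + 49.55 → r_corr = 85.26 μm/a
  mass loss = 85.26 μm/a × 7.85 g/cm³ = 669.3 g·m⁻²·a⁻¹
zinc: temperature factor f = -0.071·(4.7) = -0.3337
  SO₂ term: 0.0129·44.9^0.44·exp(0.046·64-0.3337) = 0.9359
  Cl⁻ term: 0.0175·276.5^0.57·exp(0.008·64+0.085·14.7) = 2.511
  r_corr = 0.9359 + 2.511 = 3.447 μm/a
  mass loss = 3.447 μm/a × 7.14 g/cm³ = 24.61 g·m⁻²·a⁻¹
copper: temperature factor f = -0.080·(4.7) = -0.3760
  Pd branch = 0.0053·Pd^0.26·e^(0.059·RH+f) = 0.427 μm/a
  Sd branch = 0.01025·Sd^0.27·e^(0.036·RH+0.049·T) = 0.9625 μm/a
  sum: 0.427 + 0.9625 → r_corr = 1.39 μm/a
  mass loss = 1.39 μm/a × 8.96 g/cm³ = 12.45 g·m⁻²·a⁻¹
Ordering by g·m⁻²·a⁻¹: carbon steel (669) > zinc (24.6) > copper (12.5)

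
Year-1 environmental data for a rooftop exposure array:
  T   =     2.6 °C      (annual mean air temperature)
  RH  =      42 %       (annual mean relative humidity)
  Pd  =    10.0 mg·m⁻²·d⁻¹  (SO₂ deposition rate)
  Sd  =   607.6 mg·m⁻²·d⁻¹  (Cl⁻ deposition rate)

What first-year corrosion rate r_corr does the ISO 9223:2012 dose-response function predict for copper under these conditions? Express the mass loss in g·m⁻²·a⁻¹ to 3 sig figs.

r_corr = 3.08 g·m⁻²·a⁻¹

copper: f(T) = +0.126·(T−10) [T≤10 °C] = -0.9324
  Pd branch = 0.0053·Pd^0.26·e^(0.059·RH+f) = 0.04524 μm/a
  Cl⁻ term: 0.01025·607.6^0.27·exp(0.036·42+0.049·2.6) = 0.298
  sum: 0.04524 + 0.298 → r_corr = 0.3433 μm/a
Convert to mass loss: 0.3433 μm/a × 8.96 g/cm³ = 3.076 g·m⁻²·a⁻¹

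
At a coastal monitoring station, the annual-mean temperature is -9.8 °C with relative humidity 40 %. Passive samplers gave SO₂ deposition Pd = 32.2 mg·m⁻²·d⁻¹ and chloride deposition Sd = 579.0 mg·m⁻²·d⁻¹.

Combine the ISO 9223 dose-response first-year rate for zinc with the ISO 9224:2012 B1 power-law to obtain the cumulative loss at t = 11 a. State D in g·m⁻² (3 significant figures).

zinc: f(T) = +0.038·(T−10) [T≤10 °C] = -0.7524
  Pd branch = 0.0129·Pd^0.44·e^(0.046·RH+f) = 0.1764 μm/a
  Cl⁻ term: 0.0175·579.0^0.57·exp(0.008·40+0.085·-9.8) = 0.3935
  r_corr = 0.1764 + 0.3935 = 0.5699 μm/a
Long-term exponent b (ISO 9224 Table 2, B1) = 0.813
  D(11) = 0.5699 × 11^0.813 = 0.5699 × 7.025 = 4.003 μm
  Mass loss = 4.003 μm × 7.14 g/cm³ = 28.58 g·m⁻²

D(11) = 28.6 g·m⁻²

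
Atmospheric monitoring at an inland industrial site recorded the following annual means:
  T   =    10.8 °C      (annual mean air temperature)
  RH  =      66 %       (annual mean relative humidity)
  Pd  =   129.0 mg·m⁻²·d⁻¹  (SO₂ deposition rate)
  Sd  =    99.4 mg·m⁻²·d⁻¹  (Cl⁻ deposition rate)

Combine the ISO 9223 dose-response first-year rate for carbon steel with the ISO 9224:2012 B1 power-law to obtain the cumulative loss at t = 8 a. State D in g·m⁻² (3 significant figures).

carbon steel: f(T) = -0.054·(T−10) [T>10 °C] = -0.0432
  sulphur-dioxide contribution → 79.43 μm/a
  chloride contribution → 24.02 μm/a
  ⇒ r_corr(carbon steel) = 103.4 μm/a
ISO 9224: D(t) = r_corr · t^b with b = 0.523 (carbon steel, B1)
  D(8) = 103.4 × 8^0.523 = 103.4 × 2.967 = 306.9 μm
  Mass loss = 306.9 μm × 7.85 g/cm³ = 2409 g·m⁻²

D(8) = 2.41e+03 g·m⁻²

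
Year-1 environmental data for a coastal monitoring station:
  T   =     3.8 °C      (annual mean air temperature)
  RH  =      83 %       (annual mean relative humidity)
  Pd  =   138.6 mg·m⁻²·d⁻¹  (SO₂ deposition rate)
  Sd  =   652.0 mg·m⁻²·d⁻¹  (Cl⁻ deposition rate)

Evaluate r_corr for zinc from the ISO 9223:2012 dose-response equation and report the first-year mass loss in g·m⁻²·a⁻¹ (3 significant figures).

zinc: temperature factor f = +0.038·(-6.2) = -0.2356
  sulphur-dioxide contribution → 4.062 μm/a
  chloride contribution → 1.887 μm/a
  total first-year rate 5.95 μm/a
Convert to mass loss: 5.95 μm/a × 7.14 g/cm³ = 42.48 g·m⁻²·a⁻¹

r_corr = 42.5 g·m⁻²·a⁻¹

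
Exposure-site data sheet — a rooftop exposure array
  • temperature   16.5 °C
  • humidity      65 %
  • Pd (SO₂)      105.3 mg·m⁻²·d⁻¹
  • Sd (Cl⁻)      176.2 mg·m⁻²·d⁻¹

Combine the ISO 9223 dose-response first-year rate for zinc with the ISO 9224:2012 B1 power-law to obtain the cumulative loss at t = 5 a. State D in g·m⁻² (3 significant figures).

D(5) = 93.4 g·m⁻²

zinc: f(T) = -0.071·(T−10) [T>10 °C] = -0.4615
  SO₂ term: 0.0129·105.3^0.44·exp(0.046·65-0.4615) = 1.255
  Cl⁻ term: 0.0175·176.2^0.57·exp(0.008·65+0.085·16.5) = 2.281
  sum: 1.255 + 2.281 → r_corr = 3.536 μm/a
ISO 9224: D(t) = r_corr · t^b with b = 0.813 (zinc, B1)
  D(5) = 3.536 × 5^0.813 = 3.536 × 3.701 = 13.09 μm
  Mass loss = 13.09 μm × 7.14 g/cm³ = 93.43 g·m⁻²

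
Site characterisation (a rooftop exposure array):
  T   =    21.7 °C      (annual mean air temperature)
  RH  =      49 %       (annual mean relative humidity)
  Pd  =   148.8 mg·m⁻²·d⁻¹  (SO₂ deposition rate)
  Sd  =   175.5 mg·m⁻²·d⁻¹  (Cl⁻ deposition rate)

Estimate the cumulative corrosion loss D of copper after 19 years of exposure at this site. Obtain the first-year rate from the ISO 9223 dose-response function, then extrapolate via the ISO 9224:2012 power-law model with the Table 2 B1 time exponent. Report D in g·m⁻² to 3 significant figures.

D(19) = 53.4 g·m⁻²

copper: temperature factor f = -0.080·(11.7) = -0.9360
  Pd branch = 0.0053·Pd^0.26·e^(0.059·RH+f) = 0.1375 μm/a
  Cl⁻ term: 0.01025·175.5^0.27·exp(0.036·49+0.049·21.7) = 0.6991
  r_corr = 0.1375 + 0.6991 = 0.8366 μm/a
ISO 9224: D(t) = r_corr · t^b with b = 0.667 (copper, B1)
  D(19) = 0.8366 × 19^0.667 = 0.8366 × 7.127 = 5.963 μm
  Mass loss = 5.963 μm × 8.96 g/cm³ = 53.43 g·m⁻²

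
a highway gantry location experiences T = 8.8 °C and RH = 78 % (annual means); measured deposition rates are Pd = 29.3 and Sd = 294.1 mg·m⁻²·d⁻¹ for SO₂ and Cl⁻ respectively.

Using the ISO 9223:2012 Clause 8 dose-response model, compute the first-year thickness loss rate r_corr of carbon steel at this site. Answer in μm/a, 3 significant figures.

r_corr = 105 μm/a

carbon steel: temperature factor f = +0.150·(-1.2) = -0.1800
  sulphur-dioxide contribution → 40.74 μm/a
  chloride contribution → 64.54 μm/a
  ⇒ r_corr(carbon steel) = 105.3 μm/a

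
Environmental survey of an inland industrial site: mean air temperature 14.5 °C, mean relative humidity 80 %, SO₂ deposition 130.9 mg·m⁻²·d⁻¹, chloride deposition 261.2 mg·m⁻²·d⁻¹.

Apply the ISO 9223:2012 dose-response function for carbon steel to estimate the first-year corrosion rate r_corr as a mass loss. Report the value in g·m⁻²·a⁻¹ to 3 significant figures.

r_corr = 1.31e+03 g·m⁻²·a⁻¹

carbon steel: f(T) = -0.054·(T−10) [T>10 °C] = -0.2430
  SO₂ term: 1.77·130.9^0.52·exp(0.02·80-0.2430) = 86.72
  Sd branch = 0.102·Sd^0.62·e^(0.033·RH+0.04·T) = 80.45 μm/a
  r_corr = 86.72 + 80.45 = 167.2 μm/a
Convert to mass loss: 167.2 μm/a × 7.85 g/cm³ = 1312 g·m⁻²·a⁻¹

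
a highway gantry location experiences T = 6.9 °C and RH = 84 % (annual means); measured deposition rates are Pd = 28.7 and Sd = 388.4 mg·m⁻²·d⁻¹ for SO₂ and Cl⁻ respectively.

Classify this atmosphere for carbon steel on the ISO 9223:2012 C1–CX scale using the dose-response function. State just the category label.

carbon steel: f(T) = +0.150·(T−10) [T≤10 °C] = -0.4650
  SO₂ term: 1.77·28.7^0.52·exp(0.02·84-0.4650) = 34.18
  Cl⁻ term: 0.102·388.4^0.62·exp(0.033·84+0.04·6.9) = 86.63
  r_corr = 34.18 + 86.63 = 120.8 μm/a
121 μm/a falls in (80, 200] for carbon steel → category C5

C5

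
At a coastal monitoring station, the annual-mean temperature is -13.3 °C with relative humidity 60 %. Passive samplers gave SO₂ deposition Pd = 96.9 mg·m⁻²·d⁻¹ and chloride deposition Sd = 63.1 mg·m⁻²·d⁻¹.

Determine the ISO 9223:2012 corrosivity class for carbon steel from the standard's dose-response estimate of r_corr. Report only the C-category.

C2

carbon steel: f(T) = +0.150·(T−10) [T≤10 °C] = -3.4950
  Pd branch = 1.77·Pd^0.52·e^(0.02·RH+f) = 1.924 μm/a
  Cl⁻ term: 0.102·63.1^0.62·exp(0.033·60+0.04·-13.3) = 5.669
  sum: 1.924 + 5.669 → r_corr = 7.592 μm/a
Category bounds: 1.3…25 μm/a bracket r_corr ⇒ C2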